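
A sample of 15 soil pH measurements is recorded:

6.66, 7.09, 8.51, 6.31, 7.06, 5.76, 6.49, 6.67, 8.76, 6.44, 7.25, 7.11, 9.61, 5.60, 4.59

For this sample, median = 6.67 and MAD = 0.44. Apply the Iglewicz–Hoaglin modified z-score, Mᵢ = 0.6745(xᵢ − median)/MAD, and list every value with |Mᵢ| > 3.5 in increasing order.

|Mᵢ| > 3.5 ⇔ |xᵢ − 6.67| > 3.5·0.44/0.6745 = 2.28.
So outliers lie outside [4.39, 8.95].
9.61: M = 4.51 → outlier.

9.61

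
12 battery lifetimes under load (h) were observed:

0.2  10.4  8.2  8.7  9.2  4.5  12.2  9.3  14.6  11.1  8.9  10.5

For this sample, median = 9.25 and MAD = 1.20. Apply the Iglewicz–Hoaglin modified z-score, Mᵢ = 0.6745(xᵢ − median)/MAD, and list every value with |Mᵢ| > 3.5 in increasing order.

0.2

|Mᵢ| > 3.5 ⇔ |xᵢ − 9.25| > 3.5·1.20/0.6745 = 6.23.
So outliers lie outside [3.02, 15.48].
0.2: M = -5.09 → outlier.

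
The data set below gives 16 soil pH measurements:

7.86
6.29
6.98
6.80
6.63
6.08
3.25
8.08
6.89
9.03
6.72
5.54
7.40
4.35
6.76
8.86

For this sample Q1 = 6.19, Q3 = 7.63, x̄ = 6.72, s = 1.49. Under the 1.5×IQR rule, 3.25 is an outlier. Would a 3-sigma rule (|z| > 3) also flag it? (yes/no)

z = (3.25 − 6.72) / 1.49 = -2.33.
|z| = 2.33 ≤ 3.

no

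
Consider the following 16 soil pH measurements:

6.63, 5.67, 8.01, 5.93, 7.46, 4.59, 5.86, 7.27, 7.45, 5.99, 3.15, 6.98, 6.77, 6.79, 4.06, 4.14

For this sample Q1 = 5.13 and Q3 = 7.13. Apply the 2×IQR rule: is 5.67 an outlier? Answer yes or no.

IQR = Q3 − Q1 = 7.13 − 5.13 = 2.00.
Lower fence = Q1 − 2·IQR = 5.13 − 4.00 = 1.13.
Upper fence = Q3 + 2·IQR = 7.13 + 4.00 = 11.13.
5.67 lies within [1.13, 11.13].

no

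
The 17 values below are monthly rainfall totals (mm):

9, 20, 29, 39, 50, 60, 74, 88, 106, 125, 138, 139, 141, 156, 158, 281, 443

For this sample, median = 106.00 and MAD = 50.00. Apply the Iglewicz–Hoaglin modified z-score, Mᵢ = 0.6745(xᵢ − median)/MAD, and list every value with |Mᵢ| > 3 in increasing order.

443

|Mᵢ| > 3 ⇔ |xᵢ − 106.00| > 3·50.00/0.6745 = 222.39.
So outliers lie outside [-116.39, 328.39].
443: M = 4.55 → outlier.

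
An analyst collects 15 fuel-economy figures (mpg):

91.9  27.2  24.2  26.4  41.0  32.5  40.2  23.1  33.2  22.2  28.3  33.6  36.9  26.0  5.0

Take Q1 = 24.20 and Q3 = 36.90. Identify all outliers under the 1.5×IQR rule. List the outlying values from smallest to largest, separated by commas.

5.0, 91.9

IQR = Q3 − Q1 = 36.90 − 24.20 = 12.70.
Lower fence = Q1 − 1.5·IQR = 24.20 − 19.05 = 5.15.
Upper fence = Q3 + 1.5·IQR = 36.90 + 19.05 = 55.95.
5.0 < 5.15 → outlier.
91.9 > 55.95 → outlier.
All remaining values lie within [5.15, 55.95].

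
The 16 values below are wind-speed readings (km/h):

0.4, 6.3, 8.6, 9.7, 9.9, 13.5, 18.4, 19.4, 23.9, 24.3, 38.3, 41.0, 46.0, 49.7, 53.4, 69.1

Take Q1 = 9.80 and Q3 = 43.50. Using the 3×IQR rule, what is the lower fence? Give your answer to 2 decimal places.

-91.30

IQR = Q3 − Q1 = 43.50 − 9.80 = 33.70.
Lower fence = Q1 − 3·IQR = 9.80 − 101.10 = -91.30.
Upper fence = Q3 + 3·IQR = 43.50 + 101.10 = 144.60.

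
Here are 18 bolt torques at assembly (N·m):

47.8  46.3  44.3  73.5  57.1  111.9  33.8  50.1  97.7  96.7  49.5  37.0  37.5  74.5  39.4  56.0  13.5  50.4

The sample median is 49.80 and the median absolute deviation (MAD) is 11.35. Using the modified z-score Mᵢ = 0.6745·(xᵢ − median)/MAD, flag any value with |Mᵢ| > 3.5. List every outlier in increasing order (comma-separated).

|Mᵢ| > 3.5 ⇔ |xᵢ − 49.80| > 3.5·11.35/0.6745 = 58.90.
So outliers lie outside [-9.10, 108.70].
111.9: M = 3.69 → outlier.

111.9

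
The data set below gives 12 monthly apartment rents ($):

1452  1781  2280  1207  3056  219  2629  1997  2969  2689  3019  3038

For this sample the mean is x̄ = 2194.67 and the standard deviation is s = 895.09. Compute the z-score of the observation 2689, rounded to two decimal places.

z = (2689 − 2194.67) / 895.09 = 0.55.

0.55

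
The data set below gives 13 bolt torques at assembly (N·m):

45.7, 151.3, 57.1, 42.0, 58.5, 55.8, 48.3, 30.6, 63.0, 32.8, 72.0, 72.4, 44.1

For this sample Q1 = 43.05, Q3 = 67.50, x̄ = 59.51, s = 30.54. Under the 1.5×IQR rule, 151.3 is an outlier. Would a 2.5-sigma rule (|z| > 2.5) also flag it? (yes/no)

z = (151.3 − 59.51) / 30.54 = 3.01.
|z| = 3.01 > 2.5.

yes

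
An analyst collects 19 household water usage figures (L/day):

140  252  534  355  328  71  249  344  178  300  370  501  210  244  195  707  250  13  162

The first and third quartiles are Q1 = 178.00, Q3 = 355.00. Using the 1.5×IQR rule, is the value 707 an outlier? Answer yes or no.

yes

IQR = Q3 − Q1 = 355.00 − 178.00 = 177.00.
Lower fence = Q1 − 1.5·IQR = 178.00 − 265.50 = -87.50.
Upper fence = Q3 + 1.5·IQR = 355.00 + 265.50 = 620.50.
707 lies above the upper fence.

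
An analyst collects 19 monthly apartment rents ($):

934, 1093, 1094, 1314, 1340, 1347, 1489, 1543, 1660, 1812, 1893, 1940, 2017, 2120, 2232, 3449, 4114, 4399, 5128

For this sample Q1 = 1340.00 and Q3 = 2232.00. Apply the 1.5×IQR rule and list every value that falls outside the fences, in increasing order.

IQR = Q3 − Q1 = 2232.00 − 1340.00 = 892.00.
Lower fence = Q1 − 1.5·IQR = 1340.00 − 1338.00 = 2.00.
Upper fence = Q3 + 1.5·IQR = 2232.00 + 1338.00 = 3570.00.
4114 > 3570.00 → outlier.
4399 > 3570.00 → outlier.
5128 > 3570.00 → outlier.
All remaining values lie within [2.00, 3570.00].

4114, 4399, 5128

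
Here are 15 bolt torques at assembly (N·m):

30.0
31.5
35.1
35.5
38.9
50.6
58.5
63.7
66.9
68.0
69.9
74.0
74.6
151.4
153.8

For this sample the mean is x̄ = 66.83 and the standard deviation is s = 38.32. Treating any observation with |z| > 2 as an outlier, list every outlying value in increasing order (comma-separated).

151.4, 153.8

Cutoffs at x̄ ± 2s: 66.83 ± 2·38.32 = [-9.81, 143.47].
151.4: z = 2.21, |z| > 2 → outlier.
153.8: z = 2.27, |z| > 2 → outlier.
Every other value lies within [-9.81, 143.47].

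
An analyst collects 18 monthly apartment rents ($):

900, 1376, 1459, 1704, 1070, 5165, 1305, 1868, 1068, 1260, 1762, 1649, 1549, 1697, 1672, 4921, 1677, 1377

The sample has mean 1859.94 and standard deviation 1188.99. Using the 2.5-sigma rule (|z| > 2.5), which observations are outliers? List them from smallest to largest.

Cutoffs at x̄ ± 2.5s: 1859.94 ± 2.5·1188.99 = [-1112.535, 4832.415].
4921: z = 2.57, |z| > 2.5 → outlier.
5165: z = 2.78, |z| > 2.5 → outlier.
Every other value lies within [-1112.535, 4832.415].

4921, 5165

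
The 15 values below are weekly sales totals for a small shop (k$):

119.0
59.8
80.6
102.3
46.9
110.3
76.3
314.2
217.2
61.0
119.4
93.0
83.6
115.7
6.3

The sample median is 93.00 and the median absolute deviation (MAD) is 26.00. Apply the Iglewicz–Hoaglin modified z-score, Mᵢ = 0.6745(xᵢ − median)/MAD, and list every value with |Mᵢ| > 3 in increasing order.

|Mᵢ| > 3 ⇔ |xᵢ − 93.00| > 3·26.00/0.6745 = 115.64.
So outliers lie outside [-22.64, 208.64].
217.2: M = 3.22 → outlier.
314.2: M = 5.74 → outlier.

217.2, 314.2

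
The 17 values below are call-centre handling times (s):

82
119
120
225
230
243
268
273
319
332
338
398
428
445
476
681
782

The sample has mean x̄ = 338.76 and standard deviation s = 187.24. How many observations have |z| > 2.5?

0

Cutoffs: x̄ ± 2.5s = [-129.34, 806.86].
Every value lies within the cutoffs.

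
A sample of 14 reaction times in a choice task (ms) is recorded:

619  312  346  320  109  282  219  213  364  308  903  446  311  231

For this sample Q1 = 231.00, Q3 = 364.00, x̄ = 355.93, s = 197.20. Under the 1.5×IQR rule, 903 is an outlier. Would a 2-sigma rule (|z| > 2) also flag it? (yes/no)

z = (903 − 355.93) / 197.20 = 2.77.
|z| = 2.77 > 2.

yes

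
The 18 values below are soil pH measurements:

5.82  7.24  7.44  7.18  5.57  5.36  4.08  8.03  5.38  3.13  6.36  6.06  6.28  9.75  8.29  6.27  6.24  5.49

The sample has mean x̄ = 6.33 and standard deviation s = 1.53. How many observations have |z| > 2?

Cutoffs: x̄ ± 2s = [3.27, 9.39].
Outside the cutoffs: 3.13, 9.75.

2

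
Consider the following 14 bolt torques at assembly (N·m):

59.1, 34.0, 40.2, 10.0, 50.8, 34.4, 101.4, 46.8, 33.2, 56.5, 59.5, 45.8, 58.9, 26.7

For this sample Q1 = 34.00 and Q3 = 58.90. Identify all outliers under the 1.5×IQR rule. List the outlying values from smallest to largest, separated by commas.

IQR = Q3 − Q1 = 58.90 − 34.00 = 24.90.
Lower fence = Q1 − 1.5·IQR = 34.00 − 37.35 = -3.35.
Upper fence = Q3 + 1.5·IQR = 58.90 + 37.35 = 96.25.
101.4 > 96.25 → outlier.
All remaining values lie within [-3.35, 96.25].

101.4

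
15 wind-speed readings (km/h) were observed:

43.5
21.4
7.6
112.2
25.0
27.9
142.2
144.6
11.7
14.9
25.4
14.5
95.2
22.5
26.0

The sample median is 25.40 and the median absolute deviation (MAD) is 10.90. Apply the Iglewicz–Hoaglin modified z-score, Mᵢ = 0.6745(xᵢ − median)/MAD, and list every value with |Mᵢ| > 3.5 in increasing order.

|Mᵢ| > 3.5 ⇔ |xᵢ − 25.40| > 3.5·10.90/0.6745 = 56.56.
So outliers lie outside [-31.16, 81.96].
95.2: M = 4.32 → outlier.
112.2: M = 5.37 → outlier.
142.2: M = 7.23 → outlier.
144.6: M = 7.38 → outlier.

95.2, 112.2, 142.2, 144.6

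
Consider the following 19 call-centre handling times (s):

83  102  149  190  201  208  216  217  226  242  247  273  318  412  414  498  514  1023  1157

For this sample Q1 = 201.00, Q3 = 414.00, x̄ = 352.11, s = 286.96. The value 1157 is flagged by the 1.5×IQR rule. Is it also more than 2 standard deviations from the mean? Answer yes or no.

z = (1157 − 352.11) / 286.96 = 2.80.
|z| = 2.80 > 2.

yes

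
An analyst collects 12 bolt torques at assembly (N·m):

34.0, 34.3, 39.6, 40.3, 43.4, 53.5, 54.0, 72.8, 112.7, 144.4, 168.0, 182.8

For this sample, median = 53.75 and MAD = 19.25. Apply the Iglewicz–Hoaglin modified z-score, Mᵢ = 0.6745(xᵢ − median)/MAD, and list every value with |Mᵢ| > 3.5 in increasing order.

|Mᵢ| > 3.5 ⇔ |xᵢ − 53.75| > 3.5·19.25/0.6745 = 99.89.
So outliers lie outside [-46.14, 153.64].
168.0: M = 4.00 → outlier.
182.8: M = 4.52 → outlier.

168.0, 182.8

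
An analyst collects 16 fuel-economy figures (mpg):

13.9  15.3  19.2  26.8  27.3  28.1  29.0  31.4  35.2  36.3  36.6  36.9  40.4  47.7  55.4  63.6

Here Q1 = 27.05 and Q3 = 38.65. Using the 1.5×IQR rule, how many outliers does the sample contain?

IQR = 11.60; fences at 27.05 − 17.40 = 9.65 and 38.65 + 17.40 = 56.05.
Outside the cutoffs: 63.6.

1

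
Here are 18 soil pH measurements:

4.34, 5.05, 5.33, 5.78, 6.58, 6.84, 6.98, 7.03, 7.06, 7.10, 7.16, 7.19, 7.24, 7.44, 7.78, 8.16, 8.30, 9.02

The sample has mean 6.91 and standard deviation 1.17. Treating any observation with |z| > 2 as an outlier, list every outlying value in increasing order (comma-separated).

Cutoffs at x̄ ± 2s: 6.91 ± 2·1.17 = [4.57, 9.25].
4.34: z = -2.20, |z| > 2 → outlier.
Every other value lies within [4.57, 9.25].

4.34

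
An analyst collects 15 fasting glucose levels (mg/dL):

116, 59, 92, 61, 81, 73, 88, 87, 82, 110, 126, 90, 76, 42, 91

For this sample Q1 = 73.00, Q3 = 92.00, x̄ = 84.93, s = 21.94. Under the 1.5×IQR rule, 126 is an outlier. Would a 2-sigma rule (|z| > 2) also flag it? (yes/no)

no

z = (126 − 84.93) / 21.94 = 1.87.
|z| = 1.87 ≤ 2.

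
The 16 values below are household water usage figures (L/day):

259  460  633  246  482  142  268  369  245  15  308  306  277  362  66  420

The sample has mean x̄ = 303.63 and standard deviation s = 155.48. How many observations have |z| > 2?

Cutoffs: x̄ ± 2s = [-7.33, 614.59].
Outside the cutoffs: 633.

1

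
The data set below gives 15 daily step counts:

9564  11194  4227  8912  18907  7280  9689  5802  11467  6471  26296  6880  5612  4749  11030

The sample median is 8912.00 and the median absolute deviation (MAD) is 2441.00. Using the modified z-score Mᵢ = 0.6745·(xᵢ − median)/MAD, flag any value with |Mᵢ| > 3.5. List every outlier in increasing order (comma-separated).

|Mᵢ| > 3.5 ⇔ |xᵢ − 8912.00| > 3.5·2441.00/0.6745 = 12666.42.
So outliers lie outside [-3754.42, 21578.42].
26296: M = 4.80 → outlier.

26296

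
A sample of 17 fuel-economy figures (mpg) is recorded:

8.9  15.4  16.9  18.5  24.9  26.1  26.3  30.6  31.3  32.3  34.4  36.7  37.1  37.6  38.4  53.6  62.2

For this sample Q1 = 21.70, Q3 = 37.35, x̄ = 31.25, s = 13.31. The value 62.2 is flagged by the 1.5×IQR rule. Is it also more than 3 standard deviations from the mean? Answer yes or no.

z = (62.2 − 31.25) / 13.31 = 2.33.
|z| = 2.33 ≤ 3.

no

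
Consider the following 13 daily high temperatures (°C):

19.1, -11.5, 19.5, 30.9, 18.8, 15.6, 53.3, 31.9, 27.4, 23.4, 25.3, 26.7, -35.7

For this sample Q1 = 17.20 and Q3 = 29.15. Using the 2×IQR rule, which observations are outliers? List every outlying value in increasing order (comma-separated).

-35.7, -11.5, 53.3

IQR = Q3 − Q1 = 29.15 − 17.20 = 11.95.
Lower fence = Q1 − 2·IQR = 17.20 − 23.90 = -6.70.
Upper fence = Q3 + 2·IQR = 29.15 + 23.90 = 53.05.
-35.7 < -6.70 → outlier.
-11.5 < -6.70 → outlier.
53.3 > 53.05 → outlier.
All remaining values lie within [-6.70, 53.05].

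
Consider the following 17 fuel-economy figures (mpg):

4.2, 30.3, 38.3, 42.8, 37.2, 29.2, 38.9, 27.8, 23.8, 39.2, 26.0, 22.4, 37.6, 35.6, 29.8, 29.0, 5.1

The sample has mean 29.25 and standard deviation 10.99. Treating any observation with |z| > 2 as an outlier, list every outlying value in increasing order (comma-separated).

Cutoffs at x̄ ± 2s: 29.25 ± 2·10.99 = [7.27, 51.23].
4.2: z = -2.28, |z| > 2 → outlier.
5.1: z = -2.20, |z| > 2 → outlier.
Every other value lies within [7.27, 51.23].

4.2, 5.1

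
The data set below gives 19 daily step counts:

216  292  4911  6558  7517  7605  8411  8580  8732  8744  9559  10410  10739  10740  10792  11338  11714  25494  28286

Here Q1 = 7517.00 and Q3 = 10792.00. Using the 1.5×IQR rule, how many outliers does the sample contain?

IQR = 3275.00; fences at 7517.00 − 4912.50 = 2604.50 and 10792.00 + 4912.50 = 15704.50.
Outside the cutoffs: 216, 292, 25494, 28286.

4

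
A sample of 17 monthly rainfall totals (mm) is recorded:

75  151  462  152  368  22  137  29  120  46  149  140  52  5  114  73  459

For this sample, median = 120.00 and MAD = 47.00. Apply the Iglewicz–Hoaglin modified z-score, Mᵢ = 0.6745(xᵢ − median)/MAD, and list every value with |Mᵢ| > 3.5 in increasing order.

368, 459, 462

|Mᵢ| > 3.5 ⇔ |xᵢ − 120.00| > 3.5·47.00/0.6745 = 243.88.
So outliers lie outside [-123.88, 363.88].
368: M = 3.56 → outlier.
459: M = 4.87 → outlier.
462: M = 4.91 → outlier.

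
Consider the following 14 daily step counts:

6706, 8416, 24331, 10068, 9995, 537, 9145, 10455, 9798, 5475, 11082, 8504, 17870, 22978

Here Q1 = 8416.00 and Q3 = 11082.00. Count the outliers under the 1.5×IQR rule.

4

IQR = 2666.00; fences at 8416.00 − 3999.00 = 4417.00 and 11082.00 + 3999.00 = 15081.00.
Outside the cutoffs: 537, 17870, 22978, 24331.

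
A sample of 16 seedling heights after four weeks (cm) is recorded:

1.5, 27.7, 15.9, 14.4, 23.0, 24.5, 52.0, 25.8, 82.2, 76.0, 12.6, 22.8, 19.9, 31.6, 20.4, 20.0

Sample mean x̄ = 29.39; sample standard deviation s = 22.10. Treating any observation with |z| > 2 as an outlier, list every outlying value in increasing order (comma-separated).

Cutoffs at x̄ ± 2s: 29.39 ± 2·22.10 = [-14.81, 73.59].
76.0: z = 2.11, |z| > 2 → outlier.
82.2: z = 2.39, |z| > 2 → outlier.
Every other value lies within [-14.81, 73.59].

76.0, 82.2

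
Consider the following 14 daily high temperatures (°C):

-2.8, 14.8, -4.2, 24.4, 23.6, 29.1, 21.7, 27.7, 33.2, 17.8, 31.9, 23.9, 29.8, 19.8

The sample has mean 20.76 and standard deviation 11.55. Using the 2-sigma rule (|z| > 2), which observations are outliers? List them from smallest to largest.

Cutoffs at x̄ ± 2s: 20.76 ± 2·11.55 = [-2.34, 43.86].
-4.2: z = -2.16, |z| > 2 → outlier.
-2.8: z = -2.04, |z| > 2 → outlier.
Every other value lies within [-2.34, 43.86].

-4.2, -2.8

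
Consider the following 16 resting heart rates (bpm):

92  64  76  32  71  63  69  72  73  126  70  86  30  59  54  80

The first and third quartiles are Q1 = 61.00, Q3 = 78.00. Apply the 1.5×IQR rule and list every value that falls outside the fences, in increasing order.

30, 32, 126

IQR = Q3 − Q1 = 78.00 − 61.00 = 17.00.
Lower fence = Q1 − 1.5·IQR = 61.00 − 25.50 = 35.50.
Upper fence = Q3 + 1.5·IQR = 78.00 + 25.50 = 103.50.
30 < 35.50 → outlier.
32 < 35.50 → outlier.
126 > 103.50 → outlier.
All remaining values lie within [35.50, 103.50].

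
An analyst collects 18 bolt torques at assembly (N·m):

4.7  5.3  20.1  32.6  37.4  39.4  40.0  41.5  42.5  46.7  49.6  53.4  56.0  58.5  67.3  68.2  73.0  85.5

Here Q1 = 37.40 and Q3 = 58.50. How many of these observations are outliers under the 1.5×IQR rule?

IQR = 21.10; fences at 37.40 − 31.65 = 5.75 and 58.50 + 31.65 = 90.15.
Outside the cutoffs: 4.7, 5.3.

2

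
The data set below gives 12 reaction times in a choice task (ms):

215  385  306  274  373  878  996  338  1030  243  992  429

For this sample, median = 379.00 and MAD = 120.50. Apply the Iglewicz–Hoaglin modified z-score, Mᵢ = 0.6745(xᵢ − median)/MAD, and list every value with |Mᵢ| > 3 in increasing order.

992, 996, 1030

|Mᵢ| > 3 ⇔ |xᵢ − 379.00| > 3·120.50/0.6745 = 535.95.
So outliers lie outside [-156.95, 914.95].
992: M = 3.43 → outlier.
996: M = 3.45 → outlier.
1030: M = 3.64 → outlier.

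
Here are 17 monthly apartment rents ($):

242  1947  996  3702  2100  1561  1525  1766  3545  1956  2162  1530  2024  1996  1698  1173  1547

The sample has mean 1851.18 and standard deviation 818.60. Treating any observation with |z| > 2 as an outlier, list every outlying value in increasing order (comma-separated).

Cutoffs at x̄ ± 2s: 1851.18 ± 2·818.60 = [213.98, 3488.38].
3545: z = 2.07, |z| > 2 → outlier.
3702: z = 2.26, |z| > 2 → outlier.
Every other value lies within [213.98, 3488.38].

3545, 3702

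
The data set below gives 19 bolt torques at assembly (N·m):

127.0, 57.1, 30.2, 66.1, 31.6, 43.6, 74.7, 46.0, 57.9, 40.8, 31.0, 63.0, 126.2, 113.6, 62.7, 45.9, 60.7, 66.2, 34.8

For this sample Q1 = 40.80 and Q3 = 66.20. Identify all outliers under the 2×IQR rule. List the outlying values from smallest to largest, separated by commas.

126.2, 127.0

IQR = Q3 − Q1 = 66.20 − 40.80 = 25.40.
Lower fence = Q1 − 2·IQR = 40.80 − 50.80 = -10.00.
Upper fence = Q3 + 2·IQR = 66.20 + 50.80 = 117.00.
126.2 > 117.00 → outlier.
127.0 > 117.00 → outlier.
All remaining values lie within [-10.00, 117.00].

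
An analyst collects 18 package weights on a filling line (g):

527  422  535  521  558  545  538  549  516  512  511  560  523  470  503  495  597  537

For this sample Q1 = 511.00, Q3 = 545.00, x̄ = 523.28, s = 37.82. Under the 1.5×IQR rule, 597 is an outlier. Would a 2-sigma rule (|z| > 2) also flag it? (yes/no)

z = (597 − 523.28) / 37.82 = 1.95.
|z| = 1.95 ≤ 2.

no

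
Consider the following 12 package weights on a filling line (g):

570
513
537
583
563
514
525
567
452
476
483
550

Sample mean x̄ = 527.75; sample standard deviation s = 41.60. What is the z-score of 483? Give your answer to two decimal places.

z = (483 − 527.75) / 41.60 = -1.08.

-1.08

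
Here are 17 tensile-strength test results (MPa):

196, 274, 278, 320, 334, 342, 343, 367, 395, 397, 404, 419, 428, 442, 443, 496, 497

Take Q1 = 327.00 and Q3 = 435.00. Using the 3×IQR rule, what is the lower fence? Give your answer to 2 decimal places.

3.00

IQR = Q3 − Q1 = 435.00 − 327.00 = 108.00.
Lower fence = Q1 − 3·IQR = 327.00 − 324.00 = 3.00.
Upper fence = Q3 + 3·IQR = 435.00 + 324.00 = 759.00.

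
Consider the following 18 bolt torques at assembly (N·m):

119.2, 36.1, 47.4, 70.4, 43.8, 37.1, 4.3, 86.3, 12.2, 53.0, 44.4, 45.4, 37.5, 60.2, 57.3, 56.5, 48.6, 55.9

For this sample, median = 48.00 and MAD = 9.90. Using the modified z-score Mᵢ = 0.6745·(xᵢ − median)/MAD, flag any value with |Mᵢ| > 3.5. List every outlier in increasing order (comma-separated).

119.2

|Mᵢ| > 3.5 ⇔ |xᵢ − 48.00| > 3.5·9.90/0.6745 = 51.37.
So outliers lie outside [-3.37, 99.37].
119.2: M = 4.85 → outlier.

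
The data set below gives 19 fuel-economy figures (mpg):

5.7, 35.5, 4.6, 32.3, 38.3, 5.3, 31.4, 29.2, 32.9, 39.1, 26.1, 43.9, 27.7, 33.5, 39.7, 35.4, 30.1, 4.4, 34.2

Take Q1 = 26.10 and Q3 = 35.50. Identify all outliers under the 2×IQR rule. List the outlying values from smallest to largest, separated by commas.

4.4, 4.6, 5.3, 5.7

IQR = Q3 − Q1 = 35.50 − 26.10 = 9.40.
Lower fence = Q1 − 2·IQR = 26.10 − 18.80 = 7.30.
Upper fence = Q3 + 2·IQR = 35.50 + 18.80 = 54.30.
4.4 < 7.30 → outlier.
4.6 < 7.30 → outlier.
5.3 < 7.30 → outlier.
5.7 < 7.30 → outlier.
All remaining values lie within [7.30, 54.30].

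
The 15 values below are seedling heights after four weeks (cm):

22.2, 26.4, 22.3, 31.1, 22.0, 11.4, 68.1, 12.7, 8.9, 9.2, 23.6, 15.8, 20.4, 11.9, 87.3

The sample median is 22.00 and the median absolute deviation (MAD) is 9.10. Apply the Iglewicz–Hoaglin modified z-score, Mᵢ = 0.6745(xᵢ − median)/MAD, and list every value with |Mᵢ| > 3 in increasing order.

68.1, 87.3

|Mᵢ| > 3 ⇔ |xᵢ − 22.00| > 3·9.10/0.6745 = 40.47.
So outliers lie outside [-18.47, 62.47].
68.1: M = 3.42 → outlier.
87.3: M = 4.84 → outlier.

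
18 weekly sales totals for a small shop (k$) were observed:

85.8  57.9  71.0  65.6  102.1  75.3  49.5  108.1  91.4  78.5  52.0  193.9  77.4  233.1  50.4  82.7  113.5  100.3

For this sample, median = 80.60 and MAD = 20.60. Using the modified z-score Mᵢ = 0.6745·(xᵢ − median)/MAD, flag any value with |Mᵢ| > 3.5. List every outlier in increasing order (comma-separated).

193.9, 233.1

|Mᵢ| > 3.5 ⇔ |xᵢ − 80.60| > 3.5·20.60/0.6745 = 106.89.
So outliers lie outside [-26.29, 187.49].
193.9: M = 3.71 → outlier.
233.1: M = 4.99 → outlier.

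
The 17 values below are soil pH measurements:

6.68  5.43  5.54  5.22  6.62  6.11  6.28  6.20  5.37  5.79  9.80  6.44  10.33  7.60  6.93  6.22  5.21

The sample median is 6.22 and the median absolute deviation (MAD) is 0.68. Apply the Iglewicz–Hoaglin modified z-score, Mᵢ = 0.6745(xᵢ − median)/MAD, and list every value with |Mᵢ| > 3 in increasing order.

|Mᵢ| > 3 ⇔ |xᵢ − 6.22| > 3·0.68/0.6745 = 3.02.
So outliers lie outside [3.20, 9.24].
9.80: M = 3.55 → outlier.
10.33: M = 4.08 → outlier.

9.80, 10.33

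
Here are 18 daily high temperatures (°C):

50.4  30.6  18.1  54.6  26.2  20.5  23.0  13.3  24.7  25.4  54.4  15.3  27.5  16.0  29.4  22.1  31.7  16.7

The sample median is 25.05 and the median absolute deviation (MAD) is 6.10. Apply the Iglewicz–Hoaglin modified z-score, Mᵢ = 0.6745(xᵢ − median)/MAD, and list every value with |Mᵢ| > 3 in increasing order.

|Mᵢ| > 3 ⇔ |xᵢ − 25.05| > 3·6.10/0.6745 = 27.13.
So outliers lie outside [-2.08, 52.18].
54.4: M = 3.25 → outlier.
54.6: M = 3.27 → outlier.

54.4, 54.6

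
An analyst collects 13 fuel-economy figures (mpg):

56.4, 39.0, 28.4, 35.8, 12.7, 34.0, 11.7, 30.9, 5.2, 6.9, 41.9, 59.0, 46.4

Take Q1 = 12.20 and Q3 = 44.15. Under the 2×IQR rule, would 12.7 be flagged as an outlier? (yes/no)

IQR = Q3 − Q1 = 44.15 − 12.20 = 31.95.
Lower fence = Q1 − 2·IQR = 12.20 − 63.90 = -51.70.
Upper fence = Q3 + 2·IQR = 44.15 + 63.90 = 108.05.
12.7 lies within [-51.70, 108.05].

no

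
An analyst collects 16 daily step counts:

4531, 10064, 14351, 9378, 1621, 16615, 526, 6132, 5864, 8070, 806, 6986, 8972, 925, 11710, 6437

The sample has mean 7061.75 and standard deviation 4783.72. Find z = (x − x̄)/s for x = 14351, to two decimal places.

1.52

z = (14351 − 7061.75) / 4783.72 = 1.52.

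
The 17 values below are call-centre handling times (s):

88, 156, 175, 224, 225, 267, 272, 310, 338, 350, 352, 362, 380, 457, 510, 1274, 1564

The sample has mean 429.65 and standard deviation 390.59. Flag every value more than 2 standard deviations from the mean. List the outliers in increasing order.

1274, 1564

Cutoffs at x̄ ± 2s: 429.65 ± 2·390.59 = [-351.53, 1210.83].
1274: z = 2.16, |z| > 2 → outlier.
1564: z = 2.90, |z| > 2 → outlier.
Every other value lies within [-351.53, 1210.83].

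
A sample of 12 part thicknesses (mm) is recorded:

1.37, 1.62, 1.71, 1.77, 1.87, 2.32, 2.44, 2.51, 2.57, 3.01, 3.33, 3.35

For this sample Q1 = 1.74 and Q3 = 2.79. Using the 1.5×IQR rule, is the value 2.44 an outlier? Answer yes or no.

IQR = Q3 − Q1 = 2.79 − 1.74 = 1.05.
Lower fence = Q1 − 1.5·IQR = 1.74 − 1.575 = 0.165.
Upper fence = Q3 + 1.5·IQR = 2.79 + 1.575 = 4.365.
2.44 lies within [0.165, 4.365].

no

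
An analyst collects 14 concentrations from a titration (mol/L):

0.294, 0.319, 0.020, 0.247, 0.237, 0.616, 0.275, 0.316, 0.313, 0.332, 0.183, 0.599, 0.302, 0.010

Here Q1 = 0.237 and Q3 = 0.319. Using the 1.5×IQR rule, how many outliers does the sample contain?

IQR = 0.082; fences at 0.237 − 0.123 = 0.114 and 0.319 + 0.123 = 0.442.
Outside the cutoffs: 0.010, 0.020, 0.599, 0.616.

4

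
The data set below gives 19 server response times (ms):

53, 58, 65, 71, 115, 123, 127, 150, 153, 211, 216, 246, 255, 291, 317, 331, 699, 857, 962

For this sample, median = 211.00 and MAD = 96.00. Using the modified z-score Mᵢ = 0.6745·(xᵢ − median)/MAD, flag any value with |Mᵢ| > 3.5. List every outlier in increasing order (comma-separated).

857, 962

|Mᵢ| > 3.5 ⇔ |xᵢ − 211.00| > 3.5·96.00/0.6745 = 498.15.
So outliers lie outside [-287.15, 709.15].
857: M = 4.54 → outlier.
962: M = 5.28 → outlier.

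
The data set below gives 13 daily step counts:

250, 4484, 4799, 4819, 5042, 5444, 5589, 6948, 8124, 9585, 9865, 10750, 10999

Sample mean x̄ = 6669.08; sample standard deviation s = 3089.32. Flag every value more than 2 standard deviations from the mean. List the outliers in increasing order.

Cutoffs at x̄ ± 2s: 6669.08 ± 2·3089.32 = [490.44, 12847.72].
250: z = -2.08, |z| > 2 → outlier.
Every other value lies within [490.44, 12847.72].

250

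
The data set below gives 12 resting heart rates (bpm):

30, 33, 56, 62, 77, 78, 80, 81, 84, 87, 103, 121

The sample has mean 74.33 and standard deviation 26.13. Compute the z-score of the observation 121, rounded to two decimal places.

z = (121 − 74.33) / 26.13 = 1.79.

1.79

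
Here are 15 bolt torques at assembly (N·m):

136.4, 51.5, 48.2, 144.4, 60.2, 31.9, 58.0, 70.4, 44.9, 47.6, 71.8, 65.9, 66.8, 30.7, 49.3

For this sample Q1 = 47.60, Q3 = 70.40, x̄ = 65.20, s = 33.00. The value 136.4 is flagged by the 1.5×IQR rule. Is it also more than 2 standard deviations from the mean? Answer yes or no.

z = (136.4 − 65.20) / 33.00 = 2.16.
|z| = 2.16 > 2.

yes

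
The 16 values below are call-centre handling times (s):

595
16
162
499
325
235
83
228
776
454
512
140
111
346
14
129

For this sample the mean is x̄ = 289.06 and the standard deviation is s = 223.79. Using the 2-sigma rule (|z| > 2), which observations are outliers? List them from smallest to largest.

Cutoffs at x̄ ± 2s: 289.06 ± 2·223.79 = [-158.52, 736.64].
776: z = 2.18, |z| > 2 → outlier.
Every other value lies within [-158.52, 736.64].

776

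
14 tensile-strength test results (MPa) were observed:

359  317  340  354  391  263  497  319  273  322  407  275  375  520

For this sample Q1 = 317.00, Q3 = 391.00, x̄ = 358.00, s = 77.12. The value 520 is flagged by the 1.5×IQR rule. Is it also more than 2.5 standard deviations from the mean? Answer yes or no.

no

z = (520 − 358.00) / 77.12 = 2.10.
|z| = 2.10 ≤ 2.5.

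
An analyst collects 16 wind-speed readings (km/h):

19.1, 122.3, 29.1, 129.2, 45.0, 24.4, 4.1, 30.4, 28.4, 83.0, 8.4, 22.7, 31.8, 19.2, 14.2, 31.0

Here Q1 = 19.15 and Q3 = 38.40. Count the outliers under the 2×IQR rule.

3

IQR = 19.25; fences at 19.15 − 38.50 = -19.35 and 38.40 + 38.50 = 76.90.
Outside the cutoffs: 83.0, 122.3, 129.2.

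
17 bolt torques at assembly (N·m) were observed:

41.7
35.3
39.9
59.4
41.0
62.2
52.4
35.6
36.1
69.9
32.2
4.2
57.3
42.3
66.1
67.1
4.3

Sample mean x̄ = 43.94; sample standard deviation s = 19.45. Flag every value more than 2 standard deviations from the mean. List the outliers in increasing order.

Cutoffs at x̄ ± 2s: 43.94 ± 2·19.45 = [5.04, 82.84].
4.2: z = -2.04, |z| > 2 → outlier.
4.3: z = -2.04, |z| > 2 → outlier.
Every other value lies within [5.04, 82.84].

4.2, 4.3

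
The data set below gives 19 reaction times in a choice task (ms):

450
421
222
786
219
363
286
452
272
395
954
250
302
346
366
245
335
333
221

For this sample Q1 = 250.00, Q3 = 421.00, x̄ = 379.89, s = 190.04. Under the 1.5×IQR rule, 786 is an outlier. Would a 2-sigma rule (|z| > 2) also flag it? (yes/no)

z = (786 − 379.89) / 190.04 = 2.14.
|z| = 2.14 > 2.

yes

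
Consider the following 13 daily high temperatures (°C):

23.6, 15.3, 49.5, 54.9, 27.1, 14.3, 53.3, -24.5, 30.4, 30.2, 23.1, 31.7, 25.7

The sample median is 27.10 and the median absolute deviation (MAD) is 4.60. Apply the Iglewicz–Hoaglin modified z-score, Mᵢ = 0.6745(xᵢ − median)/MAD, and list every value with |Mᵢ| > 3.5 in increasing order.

-24.5, 53.3, 54.9

|Mᵢ| > 3.5 ⇔ |xᵢ − 27.10| > 3.5·4.60/0.6745 = 23.87.
So outliers lie outside [3.23, 50.97].
-24.5: M = -7.57 → outlier.
53.3: M = 3.84 → outlier.
54.9: M = 4.08 → outlier.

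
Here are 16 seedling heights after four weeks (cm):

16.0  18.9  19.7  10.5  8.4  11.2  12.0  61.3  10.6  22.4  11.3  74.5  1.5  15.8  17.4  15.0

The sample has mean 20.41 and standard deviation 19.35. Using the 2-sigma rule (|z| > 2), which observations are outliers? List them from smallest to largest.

61.3, 74.5

Cutoffs at x̄ ± 2s: 20.41 ± 2·19.35 = [-18.29, 59.11].
61.3: z = 2.11, |z| > 2 → outlier.
74.5: z = 2.80, |z| > 2 → outlier.
Every other value lies within [-18.29, 59.11].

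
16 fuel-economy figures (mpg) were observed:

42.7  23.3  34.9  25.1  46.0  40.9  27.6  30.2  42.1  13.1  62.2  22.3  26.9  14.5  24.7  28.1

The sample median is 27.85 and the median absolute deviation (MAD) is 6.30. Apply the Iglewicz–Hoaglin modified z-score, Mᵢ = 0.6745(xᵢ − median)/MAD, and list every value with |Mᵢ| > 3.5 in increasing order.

|Mᵢ| > 3.5 ⇔ |xᵢ − 27.85| > 3.5·6.30/0.6745 = 32.69.
So outliers lie outside [-4.84, 60.54].
62.2: M = 3.68 → outlier.

62.2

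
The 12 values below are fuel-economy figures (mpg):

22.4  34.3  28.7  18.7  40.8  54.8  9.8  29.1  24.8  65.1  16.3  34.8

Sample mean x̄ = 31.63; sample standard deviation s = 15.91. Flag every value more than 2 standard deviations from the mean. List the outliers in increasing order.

65.1

Cutoffs at x̄ ± 2s: 31.63 ± 2·15.91 = [-0.19, 63.45].
65.1: z = 2.10, |z| > 2 → outlier.
Every other value lies within [-0.19, 63.45].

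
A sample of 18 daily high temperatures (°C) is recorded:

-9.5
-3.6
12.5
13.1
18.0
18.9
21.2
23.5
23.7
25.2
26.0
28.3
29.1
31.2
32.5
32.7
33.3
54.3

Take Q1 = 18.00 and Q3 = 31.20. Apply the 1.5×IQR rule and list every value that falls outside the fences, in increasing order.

IQR = Q3 − Q1 = 31.20 − 18.00 = 13.20.
Lower fence = Q1 − 1.5·IQR = 18.00 − 19.80 = -1.80.
Upper fence = Q3 + 1.5·IQR = 31.20 + 19.80 = 51.00.
-9.5 < -1.80 → outlier.
-3.6 < -1.80 → outlier.
54.3 > 51.00 → outlier.
All remaining values lie within [-1.80, 51.00].

-9.5, -3.6, 54.3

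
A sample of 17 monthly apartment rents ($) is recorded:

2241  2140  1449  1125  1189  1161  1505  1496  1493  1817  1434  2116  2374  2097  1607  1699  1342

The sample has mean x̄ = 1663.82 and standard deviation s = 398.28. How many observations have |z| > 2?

0

Cutoffs: x̄ ± 2s = [867.26, 2460.38].
Every value lies within the cutoffs.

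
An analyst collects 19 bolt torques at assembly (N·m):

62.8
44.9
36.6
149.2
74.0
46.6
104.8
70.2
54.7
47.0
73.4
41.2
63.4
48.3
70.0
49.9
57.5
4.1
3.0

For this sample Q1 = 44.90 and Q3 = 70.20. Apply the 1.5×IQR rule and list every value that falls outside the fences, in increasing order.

3.0, 4.1, 149.2

IQR = Q3 − Q1 = 70.20 − 44.90 = 25.30.
Lower fence = Q1 − 1.5·IQR = 44.90 − 37.95 = 6.95.
Upper fence = Q3 + 1.5·IQR = 70.20 + 37.95 = 108.15.
3.0 < 6.95 → outlier.
4.1 < 6.95 → outlier.
149.2 > 108.15 → outlier.
All remaining values lie within [6.95, 108.15].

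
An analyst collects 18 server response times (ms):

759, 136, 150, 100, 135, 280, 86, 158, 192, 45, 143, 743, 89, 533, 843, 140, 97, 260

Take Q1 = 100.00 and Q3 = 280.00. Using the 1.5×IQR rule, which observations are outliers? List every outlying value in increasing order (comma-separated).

743, 759, 843

IQR = Q3 − Q1 = 280.00 − 100.00 = 180.00.
Lower fence = Q1 − 1.5·IQR = 100.00 − 270.00 = -170.00.
Upper fence = Q3 + 1.5·IQR = 280.00 + 270.00 = 550.00.
743 > 550.00 → outlier.
759 > 550.00 → outlier.
843 > 550.00 → outlier.
All remaining values lie within [-170.00, 550.00].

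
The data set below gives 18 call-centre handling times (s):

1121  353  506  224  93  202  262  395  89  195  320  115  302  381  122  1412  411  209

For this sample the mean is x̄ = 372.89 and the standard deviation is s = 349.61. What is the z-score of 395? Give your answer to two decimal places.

0.06

z = (395 − 372.89) / 349.61 = 0.06.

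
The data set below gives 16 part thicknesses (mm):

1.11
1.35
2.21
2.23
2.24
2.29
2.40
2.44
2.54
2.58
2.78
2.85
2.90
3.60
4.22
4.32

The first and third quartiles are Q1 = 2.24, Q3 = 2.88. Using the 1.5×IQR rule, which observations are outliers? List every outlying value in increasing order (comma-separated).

1.11, 4.22, 4.32

IQR = Q3 − Q1 = 2.88 − 2.24 = 0.64.
Lower fence = Q1 − 1.5·IQR = 2.24 − 0.96 = 1.28.
Upper fence = Q3 + 1.5·IQR = 2.88 + 0.96 = 3.84.
1.11 < 1.28 → outlier.
4.22 > 3.84 → outlier.
4.32 > 3.84 → outlier.
All remaining values lie within [1.28, 3.84].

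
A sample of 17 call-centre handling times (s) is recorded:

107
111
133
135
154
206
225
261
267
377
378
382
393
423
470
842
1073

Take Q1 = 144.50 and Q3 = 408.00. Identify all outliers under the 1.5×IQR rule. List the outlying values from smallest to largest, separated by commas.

IQR = Q3 − Q1 = 408.00 − 144.50 = 263.50.
Lower fence = Q1 − 1.5·IQR = 144.50 − 395.25 = -250.75.
Upper fence = Q3 + 1.5·IQR = 408.00 + 395.25 = 803.25.
842 > 803.25 → outlier.
1073 > 803.25 → outlier.
All remaining values lie within [-250.75, 803.25].

842, 1073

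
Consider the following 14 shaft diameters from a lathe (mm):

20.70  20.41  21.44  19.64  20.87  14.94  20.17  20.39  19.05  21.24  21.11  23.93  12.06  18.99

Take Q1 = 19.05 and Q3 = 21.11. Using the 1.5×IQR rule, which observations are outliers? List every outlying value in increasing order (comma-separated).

12.06, 14.94

IQR = Q3 − Q1 = 21.11 − 19.05 = 2.06.
Lower fence = Q1 − 1.5·IQR = 19.05 − 3.09 = 15.96.
Upper fence = Q3 + 1.5·IQR = 21.11 + 3.09 = 24.20.
12.06 < 15.96 → outlier.
14.94 < 15.96 → outlier.
All remaining values lie within [15.96, 24.20].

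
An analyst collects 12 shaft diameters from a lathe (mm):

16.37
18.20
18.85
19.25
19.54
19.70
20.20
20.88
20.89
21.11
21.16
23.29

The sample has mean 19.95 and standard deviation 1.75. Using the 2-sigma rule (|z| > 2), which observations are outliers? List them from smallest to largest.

16.37

Cutoffs at x̄ ± 2s: 19.95 ± 2·1.75 = [16.45, 23.45].
16.37: z = -2.05, |z| > 2 → outlier.
Every other value lies within [16.45, 23.45].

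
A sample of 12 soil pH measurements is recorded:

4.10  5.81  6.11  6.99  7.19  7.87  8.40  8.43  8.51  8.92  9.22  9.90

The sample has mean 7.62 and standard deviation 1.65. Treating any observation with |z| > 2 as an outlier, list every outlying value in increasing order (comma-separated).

Cutoffs at x̄ ± 2s: 7.62 ± 2·1.65 = [4.32, 10.92].
4.10: z = -2.13, |z| > 2 → outlier.
Every other value lies within [4.32, 10.92].

4.10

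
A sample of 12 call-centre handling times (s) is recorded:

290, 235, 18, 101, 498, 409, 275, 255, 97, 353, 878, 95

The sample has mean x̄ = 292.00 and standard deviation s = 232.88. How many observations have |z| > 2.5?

Cutoffs: x̄ ± 2.5s = [-290.20, 874.20].
Outside the cutoffs: 878.

1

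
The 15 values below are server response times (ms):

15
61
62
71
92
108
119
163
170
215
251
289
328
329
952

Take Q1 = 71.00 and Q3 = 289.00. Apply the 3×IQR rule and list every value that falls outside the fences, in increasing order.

IQR = Q3 − Q1 = 289.00 − 71.00 = 218.00.
Lower fence = Q1 − 3·IQR = 71.00 − 654.00 = -583.00.
Upper fence = Q3 + 3·IQR = 289.00 + 654.00 = 943.00.
952 > 943.00 → outlier.
All remaining values lie within [-583.00, 943.00].

952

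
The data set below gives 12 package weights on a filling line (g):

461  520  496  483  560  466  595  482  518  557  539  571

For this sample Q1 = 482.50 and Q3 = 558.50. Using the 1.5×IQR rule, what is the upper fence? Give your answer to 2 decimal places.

672.50

IQR = Q3 − Q1 = 558.50 − 482.50 = 76.00.
Lower fence = Q1 − 1.5·IQR = 482.50 − 114.00 = 368.50.
Upper fence = Q3 + 1.5·IQR = 558.50 + 114.00 = 672.50.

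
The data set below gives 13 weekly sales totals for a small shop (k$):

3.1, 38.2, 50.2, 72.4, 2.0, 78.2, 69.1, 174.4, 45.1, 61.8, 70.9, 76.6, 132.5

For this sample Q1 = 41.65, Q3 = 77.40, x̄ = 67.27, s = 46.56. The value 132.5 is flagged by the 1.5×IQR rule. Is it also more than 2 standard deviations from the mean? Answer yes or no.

no

z = (132.5 − 67.27) / 46.56 = 1.40.
|z| = 1.40 ≤ 2.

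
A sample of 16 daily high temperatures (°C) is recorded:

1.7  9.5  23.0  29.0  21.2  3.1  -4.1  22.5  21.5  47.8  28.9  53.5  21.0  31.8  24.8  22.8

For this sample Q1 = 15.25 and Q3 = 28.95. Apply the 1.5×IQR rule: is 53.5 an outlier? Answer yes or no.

IQR = Q3 − Q1 = 28.95 − 15.25 = 13.70.
Lower fence = Q1 − 1.5·IQR = 15.25 − 20.55 = -5.30.
Upper fence = Q3 + 1.5·IQR = 28.95 + 20.55 = 49.50.
53.5 lies above the upper fence.

yes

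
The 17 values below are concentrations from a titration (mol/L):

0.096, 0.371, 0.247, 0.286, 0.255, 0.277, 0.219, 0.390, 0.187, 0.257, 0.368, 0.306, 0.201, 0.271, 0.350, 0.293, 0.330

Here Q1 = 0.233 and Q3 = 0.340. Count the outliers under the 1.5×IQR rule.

0

IQR = 0.107; fences at 0.233 − 0.1605 = 0.0725 and 0.340 + 0.1605 = 0.5005.
Every value lies within the cutoffs.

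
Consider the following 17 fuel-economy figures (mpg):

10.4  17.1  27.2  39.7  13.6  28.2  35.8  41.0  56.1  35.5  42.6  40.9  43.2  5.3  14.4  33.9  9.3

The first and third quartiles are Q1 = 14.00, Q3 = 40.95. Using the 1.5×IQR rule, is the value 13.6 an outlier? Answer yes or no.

IQR = Q3 − Q1 = 40.95 − 14.00 = 26.95.
Lower fence = Q1 − 1.5·IQR = 14.00 − 40.425 = -26.425.
Upper fence = Q3 + 1.5·IQR = 40.95 + 40.425 = 81.375.
13.6 lies within [-26.425, 81.375].

no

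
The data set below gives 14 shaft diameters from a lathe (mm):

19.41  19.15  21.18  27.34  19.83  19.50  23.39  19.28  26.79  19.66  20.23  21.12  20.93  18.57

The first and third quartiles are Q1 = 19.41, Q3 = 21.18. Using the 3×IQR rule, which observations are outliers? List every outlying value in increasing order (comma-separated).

26.79, 27.34

IQR = Q3 − Q1 = 21.18 − 19.41 = 1.77.
Lower fence = Q1 − 3·IQR = 19.41 − 5.31 = 14.10.
Upper fence = Q3 + 3·IQR = 21.18 + 5.31 = 26.49.
26.79 > 26.49 → outlier.
27.34 > 26.49 → outlier.
All remaining values lie within [14.10, 26.49].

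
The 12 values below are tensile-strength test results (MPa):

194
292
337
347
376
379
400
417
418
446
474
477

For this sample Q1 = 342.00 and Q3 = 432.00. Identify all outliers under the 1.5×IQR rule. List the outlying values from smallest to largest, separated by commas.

194

IQR = Q3 − Q1 = 432.00 − 342.00 = 90.00.
Lower fence = Q1 − 1.5·IQR = 342.00 − 135.00 = 207.00.
Upper fence = Q3 + 1.5·IQR = 432.00 + 135.00 = 567.00.
194 < 207.00 → outlier.
All remaining values lie within [207.00, 567.00].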